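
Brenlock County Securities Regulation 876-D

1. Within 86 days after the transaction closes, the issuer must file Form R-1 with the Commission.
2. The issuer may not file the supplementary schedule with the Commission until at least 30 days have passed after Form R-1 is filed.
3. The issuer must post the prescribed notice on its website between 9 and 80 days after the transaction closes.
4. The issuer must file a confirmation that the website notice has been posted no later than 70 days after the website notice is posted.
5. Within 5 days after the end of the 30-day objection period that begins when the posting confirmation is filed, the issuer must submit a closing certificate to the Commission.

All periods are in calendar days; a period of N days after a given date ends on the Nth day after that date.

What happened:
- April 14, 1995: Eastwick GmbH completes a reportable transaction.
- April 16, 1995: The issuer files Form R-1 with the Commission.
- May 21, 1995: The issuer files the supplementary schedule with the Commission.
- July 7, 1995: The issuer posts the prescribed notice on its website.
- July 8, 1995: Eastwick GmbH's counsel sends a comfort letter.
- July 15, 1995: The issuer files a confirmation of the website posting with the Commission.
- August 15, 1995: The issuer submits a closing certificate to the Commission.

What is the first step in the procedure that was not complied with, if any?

(1) due by April 14, 1995 + 86 days = July 9, 1995; done April 16, 1995 — timely.
(2) permitted from April 16, 1995 + 30 days = May 16, 1995 onward; done May 21, 1995 — permitted.
(3) the permitted window runs from April 14, 1995 + 9 = April 23, 1995 to April 14, 1995 + 80 = July 3, 1995; done July 7, 1995 — 4 days after the window closed.
The analysis stops there.

Step 3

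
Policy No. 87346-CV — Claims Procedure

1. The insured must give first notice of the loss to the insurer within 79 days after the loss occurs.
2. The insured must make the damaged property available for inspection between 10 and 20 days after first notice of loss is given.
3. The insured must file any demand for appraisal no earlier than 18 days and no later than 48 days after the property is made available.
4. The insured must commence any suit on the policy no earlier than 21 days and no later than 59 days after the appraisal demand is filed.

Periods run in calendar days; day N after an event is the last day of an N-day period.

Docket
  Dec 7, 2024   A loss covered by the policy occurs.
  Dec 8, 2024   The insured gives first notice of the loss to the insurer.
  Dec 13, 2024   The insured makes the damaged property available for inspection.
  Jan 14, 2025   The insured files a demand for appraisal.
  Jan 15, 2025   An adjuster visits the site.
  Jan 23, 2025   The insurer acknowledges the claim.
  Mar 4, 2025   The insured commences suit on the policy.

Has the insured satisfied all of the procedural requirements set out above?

No

Step 1: 79 days after Dec 7, 2024 (when the loss occurs) is Feb 24, 2025; completed Dec 8, 2024, before the deadline.
Step 2: the window is 10–20 days after Dec 8, 2024 (when first notice of loss is given), so Dec 18, 2024 through Dec 28, 2024; Dec 13, 2024 is 5 days too early.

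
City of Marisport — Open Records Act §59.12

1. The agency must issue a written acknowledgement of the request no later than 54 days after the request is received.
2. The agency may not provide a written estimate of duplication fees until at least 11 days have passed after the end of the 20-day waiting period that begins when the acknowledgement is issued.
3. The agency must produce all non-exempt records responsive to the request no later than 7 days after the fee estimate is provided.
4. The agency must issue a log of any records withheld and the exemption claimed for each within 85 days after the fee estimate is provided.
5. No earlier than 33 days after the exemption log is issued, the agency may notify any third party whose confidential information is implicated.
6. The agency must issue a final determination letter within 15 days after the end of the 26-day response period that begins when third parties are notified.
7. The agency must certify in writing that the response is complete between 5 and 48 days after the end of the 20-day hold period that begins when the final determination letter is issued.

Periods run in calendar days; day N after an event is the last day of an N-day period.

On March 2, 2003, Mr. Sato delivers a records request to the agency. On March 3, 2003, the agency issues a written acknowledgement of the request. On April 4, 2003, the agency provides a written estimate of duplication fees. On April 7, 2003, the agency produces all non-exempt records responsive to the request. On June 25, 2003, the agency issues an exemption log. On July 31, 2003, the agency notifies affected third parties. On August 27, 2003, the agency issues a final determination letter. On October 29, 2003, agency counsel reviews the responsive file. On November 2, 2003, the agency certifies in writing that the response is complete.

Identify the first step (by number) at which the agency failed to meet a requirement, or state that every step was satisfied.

None — every step was satisfied

(1) due by March 2, 2003 + 54 days = April 25, 2003; completed March 3, 2003, before the deadline.
(2) permitted from March 23, 2003 + 11 days = April 3, 2003 onward; April 4, 2003 is on or after that date.
(3) due by April 4, 2003 + 7 days = April 11, 2003; done April 7, 2003 — timely.
(4) due by April 4, 2003 + 85 days = June 28, 2003; done June 25, 2003 — timely.
(5) permitted from June 25, 2003 + 33 days = July 28, 2003 onward; July 31, 2003 is on or after that date.
(6) due by August 26, 2003 + 15 days = September 10, 2003; completed August 27, 2003, before the deadline.
(7) the permitted window runs from September 16, 2003 + 5 = September 21, 2003 to September 16, 2003 + 48 = November 3, 2003; done November 2, 2003, which is between those dates.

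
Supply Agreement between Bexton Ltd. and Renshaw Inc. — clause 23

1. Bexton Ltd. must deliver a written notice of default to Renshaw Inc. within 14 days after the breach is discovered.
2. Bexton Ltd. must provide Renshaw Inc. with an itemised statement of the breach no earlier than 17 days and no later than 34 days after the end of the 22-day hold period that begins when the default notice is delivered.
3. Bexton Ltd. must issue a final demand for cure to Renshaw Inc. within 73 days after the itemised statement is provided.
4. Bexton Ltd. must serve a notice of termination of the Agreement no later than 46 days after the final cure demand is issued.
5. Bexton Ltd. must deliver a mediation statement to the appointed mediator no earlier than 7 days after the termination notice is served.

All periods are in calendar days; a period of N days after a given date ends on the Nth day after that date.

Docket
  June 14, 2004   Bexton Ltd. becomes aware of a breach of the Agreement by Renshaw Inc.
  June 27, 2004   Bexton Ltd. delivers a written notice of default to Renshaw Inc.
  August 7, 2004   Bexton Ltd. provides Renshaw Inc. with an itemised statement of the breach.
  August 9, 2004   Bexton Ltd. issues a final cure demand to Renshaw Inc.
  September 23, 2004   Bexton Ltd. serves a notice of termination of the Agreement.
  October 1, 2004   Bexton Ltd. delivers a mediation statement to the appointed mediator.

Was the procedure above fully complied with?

Yes

Step 1: 14 days after June 14, 2004 (when the breach is discovered) is June 28, 2004; completed June 27, 2004, before the deadline.
Step 2: the window is 17–34 days after July 19, 2004 (end of the 22-day hold period, which began when the default notice is delivered on June 27, 2004), so August 5, 2004 through August 22, 2004; done August 7, 2004 — within the window.
Step 3: 73 days after August 7, 2004 (when the itemised statement is provided) is October 19, 2004; completed August 9, 2004, before the deadline.
Step 4: 46 days after August 9, 2004 (when the final cure demand is issued) is September 24, 2004; done September 23, 2004 — timely.
Step 5: the earliest permitted date is 7 days after September 23, 2004 (when the termination notice is served), i.e. September 30, 2004; done October 1, 2004, after the minimum wait.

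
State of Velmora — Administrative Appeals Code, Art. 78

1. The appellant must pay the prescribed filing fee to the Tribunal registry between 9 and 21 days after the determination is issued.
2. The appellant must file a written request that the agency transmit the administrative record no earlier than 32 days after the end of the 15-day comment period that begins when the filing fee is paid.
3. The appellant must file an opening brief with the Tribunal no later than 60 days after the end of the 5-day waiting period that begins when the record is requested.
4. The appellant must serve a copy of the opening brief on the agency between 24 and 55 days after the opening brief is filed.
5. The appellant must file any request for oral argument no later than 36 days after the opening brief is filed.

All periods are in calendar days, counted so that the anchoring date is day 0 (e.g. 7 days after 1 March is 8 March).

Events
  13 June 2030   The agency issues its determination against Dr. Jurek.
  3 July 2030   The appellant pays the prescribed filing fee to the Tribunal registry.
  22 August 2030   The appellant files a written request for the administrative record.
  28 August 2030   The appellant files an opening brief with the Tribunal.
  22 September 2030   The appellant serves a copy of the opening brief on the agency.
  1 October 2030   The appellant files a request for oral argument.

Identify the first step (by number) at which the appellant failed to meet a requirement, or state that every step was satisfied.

None — every step was satisfied

Step 1: the window is 9–21 days after 13 June 2030 (when the determination is issued), so 22 June 2030 through 4 July 2030; done 3 July 2030, which is between those dates.
Step 2: the earliest permitted date is 32 days after 18 July 2030 (end of the 15-day comment period, which began when the filing fee is paid on 3 July 2030), i.e. 19 August 2030; done 22 August 2030, after the minimum wait.
Step 3: 60 days after 27 August 2030 (end of the 5-day waiting period, which began when the record is requested on 22 August 2030) is 26 October 2030; done 28 August 2030 — timely.
Step 4: the window is 24–55 days after 28 August 2030 (when the opening brief is filed), so 21 September 2030 through 22 October 2030; done 22 September 2030 — within the window.
Step 5: 36 days after 28 August 2030 (when the opening brief is filed) is 3 October 2030; done 1 October 2030 — timely.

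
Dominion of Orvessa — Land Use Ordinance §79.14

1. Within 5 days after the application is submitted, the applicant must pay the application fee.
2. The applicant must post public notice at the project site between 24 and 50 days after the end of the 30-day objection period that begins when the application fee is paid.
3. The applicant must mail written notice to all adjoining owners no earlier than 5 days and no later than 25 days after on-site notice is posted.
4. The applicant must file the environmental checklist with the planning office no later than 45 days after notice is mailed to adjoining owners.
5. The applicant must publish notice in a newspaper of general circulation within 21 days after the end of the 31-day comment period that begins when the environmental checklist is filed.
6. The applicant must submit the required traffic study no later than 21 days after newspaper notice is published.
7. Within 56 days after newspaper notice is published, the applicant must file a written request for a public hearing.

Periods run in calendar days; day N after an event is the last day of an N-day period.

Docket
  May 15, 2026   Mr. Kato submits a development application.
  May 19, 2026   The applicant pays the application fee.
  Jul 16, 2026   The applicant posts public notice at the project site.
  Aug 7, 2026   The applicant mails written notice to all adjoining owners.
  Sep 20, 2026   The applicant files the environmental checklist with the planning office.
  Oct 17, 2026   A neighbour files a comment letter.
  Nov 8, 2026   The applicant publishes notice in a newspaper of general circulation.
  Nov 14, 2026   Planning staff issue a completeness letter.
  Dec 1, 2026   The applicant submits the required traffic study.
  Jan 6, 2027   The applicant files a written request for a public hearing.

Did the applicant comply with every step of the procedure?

No

Step 1 — counting 5 days from May 15, 2026 (when the application is submitted) gives a deadline of May 20, 2026; completed May 19, 2026, before the deadline.
Step 2 — 24 and 50 days from Jun 18, 2026 (end of the 30-day objection period, which began when the application fee is paid on May 19, 2026) are Jul 12, 2026 and Aug 7, 2026 respectively; done Jul 16, 2026 — within the window.
Step 3 — 5 and 25 days from Jul 16, 2026 (when on-site notice is posted) are Jul 21, 2026 and Aug 10, 2026 respectively; Aug 7, 2026 falls inside that range.
Step 4 — counting 45 days from Aug 7, 2026 (when notice is mailed to adjoining owners) gives a deadline of Sep 21, 2026; Sep 20, 2026 is within that limit.
Step 5 — counting 21 days from Oct 21, 2026 (end of the 31-day comment period, which began when the environmental checklist is filed on Sep 20, 2026) gives a deadline of Nov 11, 2026; Nov 8, 2026 is within that limit.
Step 6 — counting 21 days from Nov 8, 2026 (when newspaper notice is published) gives a deadline of Nov 29, 2026; Dec 1, 2026 misses that deadline by 2 days.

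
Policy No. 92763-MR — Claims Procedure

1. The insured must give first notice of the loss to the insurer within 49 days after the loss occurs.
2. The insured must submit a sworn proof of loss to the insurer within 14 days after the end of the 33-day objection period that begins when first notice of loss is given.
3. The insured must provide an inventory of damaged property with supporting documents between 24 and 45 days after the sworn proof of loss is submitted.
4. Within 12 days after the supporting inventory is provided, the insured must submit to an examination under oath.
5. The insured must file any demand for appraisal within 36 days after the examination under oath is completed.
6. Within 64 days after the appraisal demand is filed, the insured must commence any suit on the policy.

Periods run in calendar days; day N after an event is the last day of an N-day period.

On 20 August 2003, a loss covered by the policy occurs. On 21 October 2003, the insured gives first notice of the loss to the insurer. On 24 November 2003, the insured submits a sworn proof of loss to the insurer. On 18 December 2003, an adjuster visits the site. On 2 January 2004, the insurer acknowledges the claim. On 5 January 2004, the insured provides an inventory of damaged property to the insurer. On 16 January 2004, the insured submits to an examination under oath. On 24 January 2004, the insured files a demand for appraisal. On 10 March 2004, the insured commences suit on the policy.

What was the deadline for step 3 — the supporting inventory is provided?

Step 3 runs from 24 November 2003, when the sworn proof of loss is submitted. The window is 24–45 days after 24 November 2003; it closes on 8 January 2004.

8 January 2004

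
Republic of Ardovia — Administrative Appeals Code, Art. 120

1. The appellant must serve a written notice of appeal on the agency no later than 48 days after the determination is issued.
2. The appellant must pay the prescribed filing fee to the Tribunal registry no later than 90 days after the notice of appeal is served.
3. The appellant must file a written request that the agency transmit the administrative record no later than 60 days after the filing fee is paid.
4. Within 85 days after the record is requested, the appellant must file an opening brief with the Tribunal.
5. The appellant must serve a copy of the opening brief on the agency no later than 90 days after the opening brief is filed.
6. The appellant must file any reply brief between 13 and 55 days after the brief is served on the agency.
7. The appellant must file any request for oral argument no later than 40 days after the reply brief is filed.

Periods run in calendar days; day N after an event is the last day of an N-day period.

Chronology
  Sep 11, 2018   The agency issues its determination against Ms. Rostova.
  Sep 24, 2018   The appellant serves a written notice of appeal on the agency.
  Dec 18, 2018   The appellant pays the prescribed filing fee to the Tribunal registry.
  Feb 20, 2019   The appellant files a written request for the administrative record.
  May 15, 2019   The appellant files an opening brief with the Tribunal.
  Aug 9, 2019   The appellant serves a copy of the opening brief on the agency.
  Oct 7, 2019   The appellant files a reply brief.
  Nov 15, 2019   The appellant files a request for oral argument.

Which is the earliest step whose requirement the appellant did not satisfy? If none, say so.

Step 3

Step 1 — counting 48 days from Sep 11, 2018 (when the determination is issued) gives a deadline of Oct 29, 2018; done Sep 24, 2018 — timely.
Step 2 — counting 90 days from Sep 24, 2018 (when the notice of appeal is served) gives a deadline of Dec 23, 2018; completed Dec 18, 2018, before the deadline.
Step 3 — counting 60 days from Dec 18, 2018 (when the filing fee is paid) gives a deadline of Feb 16, 2019; done Feb 20, 2019 — 4 days late.
Later steps need not be reached.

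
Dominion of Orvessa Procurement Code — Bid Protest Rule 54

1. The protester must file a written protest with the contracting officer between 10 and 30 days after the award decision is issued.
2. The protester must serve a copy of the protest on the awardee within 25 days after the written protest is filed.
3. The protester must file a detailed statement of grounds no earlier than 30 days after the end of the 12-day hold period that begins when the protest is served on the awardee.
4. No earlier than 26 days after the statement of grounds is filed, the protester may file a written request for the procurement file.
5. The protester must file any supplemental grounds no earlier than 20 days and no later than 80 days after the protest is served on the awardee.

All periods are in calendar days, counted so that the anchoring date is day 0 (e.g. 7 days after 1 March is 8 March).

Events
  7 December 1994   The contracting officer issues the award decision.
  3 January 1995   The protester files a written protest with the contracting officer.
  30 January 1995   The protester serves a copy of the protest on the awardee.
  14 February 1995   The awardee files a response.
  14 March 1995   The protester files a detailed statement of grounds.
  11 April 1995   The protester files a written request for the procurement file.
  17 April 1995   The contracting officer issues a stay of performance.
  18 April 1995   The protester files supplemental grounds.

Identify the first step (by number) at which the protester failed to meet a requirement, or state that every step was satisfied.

Step 2

Step 1: the window is 10–30 days after 7 December 1994 (when the award decision is issued), so 17 December 1994 through 6 January 1995; done 3 January 1995 — within the window.
Step 2: 25 days after 3 January 1995 (when the written protest is filed) is 28 January 1995; 30 January 1995 misses that deadline by 2 days.
The analysis stops there.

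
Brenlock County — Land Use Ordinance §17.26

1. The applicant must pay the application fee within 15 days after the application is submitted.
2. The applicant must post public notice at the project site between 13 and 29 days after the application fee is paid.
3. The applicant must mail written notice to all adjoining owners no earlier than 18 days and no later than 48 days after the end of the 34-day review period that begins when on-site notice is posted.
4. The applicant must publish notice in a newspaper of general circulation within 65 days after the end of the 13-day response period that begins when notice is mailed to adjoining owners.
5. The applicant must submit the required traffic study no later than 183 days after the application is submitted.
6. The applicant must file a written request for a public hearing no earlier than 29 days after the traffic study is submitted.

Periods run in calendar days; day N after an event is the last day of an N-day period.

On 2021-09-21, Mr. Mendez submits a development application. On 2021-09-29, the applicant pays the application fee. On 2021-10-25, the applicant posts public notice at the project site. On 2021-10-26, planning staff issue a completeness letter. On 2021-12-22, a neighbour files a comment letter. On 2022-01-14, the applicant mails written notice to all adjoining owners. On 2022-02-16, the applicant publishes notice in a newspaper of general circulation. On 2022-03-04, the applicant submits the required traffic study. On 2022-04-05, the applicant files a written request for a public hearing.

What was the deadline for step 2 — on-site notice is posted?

2021-10-28

Step 2 runs from 2021-09-29, when the application fee is paid. The window is 13–29 days after 2021-09-29; it closes on 2021-10-28.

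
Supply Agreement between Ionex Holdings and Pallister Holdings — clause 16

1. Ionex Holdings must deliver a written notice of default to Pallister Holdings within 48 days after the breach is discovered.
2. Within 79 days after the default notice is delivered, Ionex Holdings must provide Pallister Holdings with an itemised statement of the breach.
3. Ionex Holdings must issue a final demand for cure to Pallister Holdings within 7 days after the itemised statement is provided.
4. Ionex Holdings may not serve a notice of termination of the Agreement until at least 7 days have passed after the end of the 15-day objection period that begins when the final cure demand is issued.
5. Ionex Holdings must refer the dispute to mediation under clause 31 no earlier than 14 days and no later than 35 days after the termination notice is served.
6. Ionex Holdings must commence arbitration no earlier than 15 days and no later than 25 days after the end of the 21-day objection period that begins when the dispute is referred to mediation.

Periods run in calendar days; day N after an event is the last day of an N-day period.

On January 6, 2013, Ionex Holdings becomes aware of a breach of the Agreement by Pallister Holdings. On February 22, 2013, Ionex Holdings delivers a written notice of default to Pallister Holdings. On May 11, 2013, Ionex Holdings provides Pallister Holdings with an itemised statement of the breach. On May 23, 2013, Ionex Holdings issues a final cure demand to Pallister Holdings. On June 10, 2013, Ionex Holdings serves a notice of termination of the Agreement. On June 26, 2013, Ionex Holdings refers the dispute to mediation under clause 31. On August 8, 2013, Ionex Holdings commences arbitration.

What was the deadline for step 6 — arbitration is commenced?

August 11, 2013

The dispute is referred to mediation on June 26, 2013; the 21-day objection period therefore ends July 17, 2013, and step 6 runs from that date. The window is 15–25 days after July 17, 2013; it closes on August 11, 2013.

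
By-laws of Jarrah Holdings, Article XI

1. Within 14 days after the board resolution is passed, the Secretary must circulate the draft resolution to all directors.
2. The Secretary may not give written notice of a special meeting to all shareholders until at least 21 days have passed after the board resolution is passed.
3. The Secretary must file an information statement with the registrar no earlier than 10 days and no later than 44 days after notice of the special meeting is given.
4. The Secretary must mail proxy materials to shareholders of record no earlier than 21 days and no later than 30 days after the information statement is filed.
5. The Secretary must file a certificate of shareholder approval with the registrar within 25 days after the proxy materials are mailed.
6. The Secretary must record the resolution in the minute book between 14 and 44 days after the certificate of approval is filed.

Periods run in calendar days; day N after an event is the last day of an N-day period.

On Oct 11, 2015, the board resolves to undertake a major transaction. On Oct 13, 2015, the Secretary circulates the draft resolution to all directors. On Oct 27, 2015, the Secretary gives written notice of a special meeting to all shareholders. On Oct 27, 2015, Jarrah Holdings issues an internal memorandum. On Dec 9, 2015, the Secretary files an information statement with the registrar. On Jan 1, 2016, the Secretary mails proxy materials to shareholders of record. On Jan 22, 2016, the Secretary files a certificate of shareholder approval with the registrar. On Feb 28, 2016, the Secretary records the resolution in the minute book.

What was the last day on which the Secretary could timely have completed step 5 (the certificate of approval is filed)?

Jan 26, 2016

Step 5 runs from Jan 1, 2016, when the proxy materials are mailed. 25 days after Jan 1, 2016 is Jan 26, 2016.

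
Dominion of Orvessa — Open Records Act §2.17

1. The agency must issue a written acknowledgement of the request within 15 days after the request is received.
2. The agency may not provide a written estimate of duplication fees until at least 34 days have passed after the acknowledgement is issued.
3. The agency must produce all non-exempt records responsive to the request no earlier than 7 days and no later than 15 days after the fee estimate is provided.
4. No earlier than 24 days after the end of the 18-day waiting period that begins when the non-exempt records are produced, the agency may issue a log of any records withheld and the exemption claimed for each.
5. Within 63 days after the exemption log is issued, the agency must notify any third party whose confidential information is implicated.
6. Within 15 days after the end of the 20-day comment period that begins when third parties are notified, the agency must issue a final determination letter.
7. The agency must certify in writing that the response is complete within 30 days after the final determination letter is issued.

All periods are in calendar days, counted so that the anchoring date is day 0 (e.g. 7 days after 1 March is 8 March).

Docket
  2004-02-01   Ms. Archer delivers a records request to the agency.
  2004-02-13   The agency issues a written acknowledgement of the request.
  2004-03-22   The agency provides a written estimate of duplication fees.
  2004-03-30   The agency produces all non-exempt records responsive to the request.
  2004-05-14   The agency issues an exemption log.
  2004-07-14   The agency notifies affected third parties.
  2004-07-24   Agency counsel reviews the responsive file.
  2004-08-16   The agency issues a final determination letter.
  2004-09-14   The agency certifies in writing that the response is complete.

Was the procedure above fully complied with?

Yes

Step 1 — counting 15 days from 2004-02-01 (when the request is received) gives a deadline of 2004-02-16; 2004-02-13 is within that limit.
Step 2 — must wait 34 days from 2004-02-13 (when the acknowledgement is issued), so not before 2004-03-18; done 2004-03-22 — permitted.
Step 3 — 7 and 15 days from 2004-03-22 (when the fee estimate is provided) are 2004-03-29 and 2004-04-06 respectively; done 2004-03-30 — within the window.
Step 4 — must wait 24 days from 2004-04-17 (end of the 18-day waiting period, which began when the non-exempt records are produced on 2004-03-30), so not before 2004-05-11; done 2004-05-14 — permitted.
Step 5 — counting 63 days from 2004-05-14 (when the exemption log is issued) gives a deadline of 2004-07-16; completed 2004-07-14, before the deadline.
Step 6 — counting 15 days from 2004-08-03 (end of the 20-day comment period, which began when third parties are notified on 2004-07-14) gives a deadline of 2004-08-18; 2004-08-16 is within that limit.
Step 7 — counting 30 days from 2004-08-16 (when the final determination letter is issued) gives a deadline of 2004-09-15; 2004-09-14 is within that limit.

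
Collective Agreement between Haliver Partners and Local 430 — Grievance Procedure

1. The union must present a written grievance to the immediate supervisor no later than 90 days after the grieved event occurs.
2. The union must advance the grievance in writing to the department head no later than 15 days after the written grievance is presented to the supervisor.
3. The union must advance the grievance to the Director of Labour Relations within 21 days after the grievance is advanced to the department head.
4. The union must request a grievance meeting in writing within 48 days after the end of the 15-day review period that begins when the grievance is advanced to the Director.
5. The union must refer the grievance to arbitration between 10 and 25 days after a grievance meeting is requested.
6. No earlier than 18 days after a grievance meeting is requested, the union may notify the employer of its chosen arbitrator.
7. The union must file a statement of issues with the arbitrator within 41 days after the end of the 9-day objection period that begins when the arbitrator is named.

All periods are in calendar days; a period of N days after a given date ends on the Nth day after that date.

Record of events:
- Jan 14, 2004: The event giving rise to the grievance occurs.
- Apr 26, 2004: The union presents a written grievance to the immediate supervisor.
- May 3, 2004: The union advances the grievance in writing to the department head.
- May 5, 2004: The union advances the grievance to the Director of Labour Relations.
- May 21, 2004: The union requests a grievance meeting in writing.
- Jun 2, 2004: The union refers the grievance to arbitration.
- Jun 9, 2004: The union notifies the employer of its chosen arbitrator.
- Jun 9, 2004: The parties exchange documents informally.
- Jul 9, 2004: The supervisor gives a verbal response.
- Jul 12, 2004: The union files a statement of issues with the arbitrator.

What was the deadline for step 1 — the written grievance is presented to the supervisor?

Apr 13, 2004

Step 1 runs from Jan 14, 2004, when the grieved event occurs. 90 days after Jan 14, 2004 is Apr 13, 2004.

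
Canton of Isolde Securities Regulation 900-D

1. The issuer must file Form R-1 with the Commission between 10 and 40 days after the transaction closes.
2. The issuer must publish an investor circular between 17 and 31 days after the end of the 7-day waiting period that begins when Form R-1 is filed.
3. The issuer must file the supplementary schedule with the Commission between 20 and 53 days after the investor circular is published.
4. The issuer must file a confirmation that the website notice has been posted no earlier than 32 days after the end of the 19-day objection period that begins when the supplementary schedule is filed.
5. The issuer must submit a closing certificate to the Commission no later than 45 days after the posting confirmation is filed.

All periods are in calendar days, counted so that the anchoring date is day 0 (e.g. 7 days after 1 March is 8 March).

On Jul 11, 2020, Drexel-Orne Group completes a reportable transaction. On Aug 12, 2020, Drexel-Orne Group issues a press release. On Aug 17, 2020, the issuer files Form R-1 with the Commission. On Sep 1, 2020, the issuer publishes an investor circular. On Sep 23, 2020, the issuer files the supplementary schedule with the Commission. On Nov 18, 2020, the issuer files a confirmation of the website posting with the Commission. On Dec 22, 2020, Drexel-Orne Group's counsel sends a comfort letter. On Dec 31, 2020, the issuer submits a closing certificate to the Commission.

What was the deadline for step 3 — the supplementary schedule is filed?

Oct 24, 2020

Step 3 runs from Sep 1, 2020, when the investor circular is published. The window is 20–53 days after Sep 1, 2020; it closes on Oct 24, 2020.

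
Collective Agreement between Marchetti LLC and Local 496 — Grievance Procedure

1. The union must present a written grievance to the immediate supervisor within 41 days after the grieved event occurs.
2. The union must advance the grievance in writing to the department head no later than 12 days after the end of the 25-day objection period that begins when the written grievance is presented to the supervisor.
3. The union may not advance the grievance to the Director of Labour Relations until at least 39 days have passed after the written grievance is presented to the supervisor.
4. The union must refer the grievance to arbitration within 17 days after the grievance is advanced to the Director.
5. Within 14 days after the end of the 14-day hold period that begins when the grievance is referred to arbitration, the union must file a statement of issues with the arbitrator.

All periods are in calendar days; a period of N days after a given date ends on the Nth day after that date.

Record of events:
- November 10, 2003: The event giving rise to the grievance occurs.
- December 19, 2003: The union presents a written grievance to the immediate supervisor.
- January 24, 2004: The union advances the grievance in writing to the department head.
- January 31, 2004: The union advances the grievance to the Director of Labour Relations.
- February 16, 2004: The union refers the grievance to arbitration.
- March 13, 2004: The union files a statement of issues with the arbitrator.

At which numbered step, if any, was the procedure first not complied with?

(1) due by November 10, 2003 + 41 days = December 21, 2003; December 19, 2003 is within that limit.
(2) due by January 13, 2004 + 12 days = January 25, 2004; January 24, 2004 is within that limit.
(3) permitted from December 19, 2003 + 39 days = January 27, 2004 onward; January 31, 2004 is on or after that date.
(4) due by January 31, 2004 + 17 days = February 17, 2004; February 16, 2004 is within that limit.
(5) due by March 1, 2004 + 14 days = March 15, 2004; March 13, 2004 is within that limit.

None — every step was satisfied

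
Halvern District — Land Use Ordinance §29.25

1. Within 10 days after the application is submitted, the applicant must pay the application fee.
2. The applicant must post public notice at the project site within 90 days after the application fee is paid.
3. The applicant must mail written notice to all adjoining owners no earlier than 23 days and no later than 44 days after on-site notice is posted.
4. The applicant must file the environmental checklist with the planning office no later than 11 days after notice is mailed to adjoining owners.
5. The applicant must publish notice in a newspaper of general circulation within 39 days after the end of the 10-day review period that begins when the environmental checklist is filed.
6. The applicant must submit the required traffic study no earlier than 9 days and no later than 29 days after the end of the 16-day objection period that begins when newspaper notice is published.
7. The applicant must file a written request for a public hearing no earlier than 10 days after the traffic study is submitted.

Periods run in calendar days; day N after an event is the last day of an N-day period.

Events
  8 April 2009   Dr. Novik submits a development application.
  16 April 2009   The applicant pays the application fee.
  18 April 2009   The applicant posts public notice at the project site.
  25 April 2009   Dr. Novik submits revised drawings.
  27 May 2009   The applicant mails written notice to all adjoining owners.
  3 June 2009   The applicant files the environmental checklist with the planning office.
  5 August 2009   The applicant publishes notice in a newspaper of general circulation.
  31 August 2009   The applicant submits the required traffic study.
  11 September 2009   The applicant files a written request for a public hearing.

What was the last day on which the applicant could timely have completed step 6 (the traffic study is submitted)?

Newspaper notice is published on 5 August 2009; the 16-day objection period therefore ends 21 August 2009, and step 6 runs from that date. The window is 9–29 days after 21 August 2009; it closes on 19 September 2009.

19 September 2009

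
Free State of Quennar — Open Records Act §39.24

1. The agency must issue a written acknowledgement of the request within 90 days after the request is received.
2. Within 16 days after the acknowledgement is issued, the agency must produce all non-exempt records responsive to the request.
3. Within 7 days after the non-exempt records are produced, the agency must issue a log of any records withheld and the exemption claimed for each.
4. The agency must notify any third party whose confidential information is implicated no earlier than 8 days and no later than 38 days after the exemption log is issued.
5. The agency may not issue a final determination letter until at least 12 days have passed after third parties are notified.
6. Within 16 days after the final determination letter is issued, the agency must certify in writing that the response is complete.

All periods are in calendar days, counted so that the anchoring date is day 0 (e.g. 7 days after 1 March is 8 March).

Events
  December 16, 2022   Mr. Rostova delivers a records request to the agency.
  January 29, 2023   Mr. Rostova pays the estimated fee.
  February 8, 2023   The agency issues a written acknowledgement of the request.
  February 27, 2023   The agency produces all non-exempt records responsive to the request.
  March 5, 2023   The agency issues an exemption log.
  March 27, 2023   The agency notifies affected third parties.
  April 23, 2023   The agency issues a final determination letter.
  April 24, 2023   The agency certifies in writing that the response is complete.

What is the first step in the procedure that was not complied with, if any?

Step 1 — counting 90 days from December 16, 2022 (when the request is received) gives a deadline of March 16, 2023; February 8, 2023 is within that limit.
Step 2 — counting 16 days from February 8, 2023 (when the acknowledgement is issued) gives a deadline of February 24, 2023; done February 27, 2023 — 3 days late.
The procedure was therefore not followed at step 2.

Step 2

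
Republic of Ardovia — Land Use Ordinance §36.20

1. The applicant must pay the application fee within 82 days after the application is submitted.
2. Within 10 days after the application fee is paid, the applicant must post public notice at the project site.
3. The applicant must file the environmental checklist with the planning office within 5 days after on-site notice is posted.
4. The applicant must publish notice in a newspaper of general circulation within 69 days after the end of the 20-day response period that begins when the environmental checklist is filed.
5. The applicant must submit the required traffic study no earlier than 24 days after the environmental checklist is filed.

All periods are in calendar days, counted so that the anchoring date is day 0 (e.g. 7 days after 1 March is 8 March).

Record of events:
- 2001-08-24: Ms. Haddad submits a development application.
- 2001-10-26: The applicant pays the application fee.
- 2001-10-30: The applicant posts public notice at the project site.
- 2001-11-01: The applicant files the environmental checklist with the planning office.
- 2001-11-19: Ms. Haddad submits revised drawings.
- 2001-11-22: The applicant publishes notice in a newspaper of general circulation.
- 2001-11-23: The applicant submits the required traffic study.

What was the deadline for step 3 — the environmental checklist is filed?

Step 3 runs from 2001-10-30, when on-site notice is posted. 5 days after 2001-10-30 is 2001-11-04.

2001-11-04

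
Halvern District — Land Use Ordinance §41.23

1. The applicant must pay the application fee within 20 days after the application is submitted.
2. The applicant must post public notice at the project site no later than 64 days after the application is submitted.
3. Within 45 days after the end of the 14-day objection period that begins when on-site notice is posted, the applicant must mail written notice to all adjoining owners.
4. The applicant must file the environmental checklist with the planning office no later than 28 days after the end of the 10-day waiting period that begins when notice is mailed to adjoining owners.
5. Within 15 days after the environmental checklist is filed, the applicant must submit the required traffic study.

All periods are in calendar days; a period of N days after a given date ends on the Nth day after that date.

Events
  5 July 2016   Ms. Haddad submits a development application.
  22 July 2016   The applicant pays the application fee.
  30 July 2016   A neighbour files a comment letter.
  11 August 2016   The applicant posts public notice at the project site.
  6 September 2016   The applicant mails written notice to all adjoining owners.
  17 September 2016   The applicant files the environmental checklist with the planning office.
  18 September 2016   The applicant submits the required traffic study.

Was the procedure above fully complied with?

Yes

Step 1 — counting 20 days from 5 July 2016 (when the application is submitted) gives a deadline of 25 July 2016; completed 22 July 2016, before the deadline.
Step 2 — counting 64 days from 5 July 2016 (when the application is submitted) gives a deadline of 7 September 2016; 11 August 2016 is within that limit.
Step 3 — counting 45 days from 25 August 2016 (end of the 14-day objection period, which began when on-site notice is posted on 11 August 2016) gives a deadline of 9 October 2016; done 6 September 2016 — timely.
Step 4 — counting 28 days from 16 September 2016 (end of the 10-day waiting period, which began when notice is mailed to adjoining owners on 6 September 2016) gives a deadline of 14 October 2016; 17 September 2016 is within that limit.
Step 5 — counting 15 days from 17 September 2016 (when the environmental checklist is filed) gives a deadline of 2 October 2016; 18 September 2016 is within that limit.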